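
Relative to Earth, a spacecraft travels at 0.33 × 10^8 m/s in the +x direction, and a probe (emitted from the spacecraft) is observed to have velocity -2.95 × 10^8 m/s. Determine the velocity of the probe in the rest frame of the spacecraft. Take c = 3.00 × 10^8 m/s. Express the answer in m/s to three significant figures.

v = 0.110c, u = -0.983c.
Invert the composition law: u' = (u − v)/(1 − uv/c²).
u' = (-0.983 − 0.110) / (1 − (-0.983)(0.110)) = -1.0933/1.1082 = -0.9866.
u' = -0.9866 × 3.00 × 10^8 m/s.

-2.96 × 10^8 m/s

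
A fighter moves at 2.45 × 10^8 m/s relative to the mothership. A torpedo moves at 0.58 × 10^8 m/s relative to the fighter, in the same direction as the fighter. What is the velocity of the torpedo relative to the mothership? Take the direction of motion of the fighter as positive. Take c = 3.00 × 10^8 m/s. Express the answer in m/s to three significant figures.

In units of c (dividing by 3.00 × 10^8 m/s): v = 0.817, u' = 0.193.
u = (u' + v)/(1 + u'v/c²):
u = (0.193 + 0.817) / (1 + 0.193·0.817) = 1.0100/1.1579 = 0.8723
(Galilean addition would give +1.010c, exceeding c.)
Converting back: u = 0.8723 × 3.00 × 10^8 m/s.

2.62 × 10^8 m/s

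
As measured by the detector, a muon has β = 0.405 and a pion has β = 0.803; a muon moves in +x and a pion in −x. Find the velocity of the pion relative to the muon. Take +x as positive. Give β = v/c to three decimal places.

β_A = 0.405, β_B = -0.803.
Transform to A's frame with the inverse velocity-addition law: u' = (u − v)/(1 − uv/c²), taking u = β_B and v = β_A.
u' = (-0.803 − 0.405) / (1 − (0.405)(-0.803)) = -1.2080/1.3252 = -0.9116.

β = -0.912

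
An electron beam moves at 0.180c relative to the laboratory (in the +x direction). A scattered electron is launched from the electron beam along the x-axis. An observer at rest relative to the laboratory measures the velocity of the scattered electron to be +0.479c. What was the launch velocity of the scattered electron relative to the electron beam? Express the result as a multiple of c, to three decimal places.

Invert the composition law: u' = (u − v)/(1 − uv/c²).
u' = (0.479 − 0.180) / (1 − (0.479)(0.180)) = 0.2990/0.9138 = 0.3272.

+0.327c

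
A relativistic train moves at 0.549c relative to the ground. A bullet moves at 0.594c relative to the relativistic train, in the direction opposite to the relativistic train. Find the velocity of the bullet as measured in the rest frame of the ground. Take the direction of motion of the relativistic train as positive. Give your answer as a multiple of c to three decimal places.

-0.067c

With v = 0.549 and u' = -0.594 (in units of c),
u = (u' + v)/(1 + u'v/c²):
u = (-0.594 + 0.549) / (1 + (-0.594)·0.549) = -0.0450/0.6739 = -0.0668
(Galilean addition would give -0.045c.)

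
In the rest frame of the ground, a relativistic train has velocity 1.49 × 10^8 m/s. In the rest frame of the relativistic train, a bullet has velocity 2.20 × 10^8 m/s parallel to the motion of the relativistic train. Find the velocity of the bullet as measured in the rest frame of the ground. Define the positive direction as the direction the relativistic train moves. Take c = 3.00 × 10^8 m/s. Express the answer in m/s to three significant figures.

2.70 × 10^8 m/s

In units of c (dividing by 3.00 × 10^8 m/s): v = 0.497, u' = 0.733.
u = (u' + v)/(1 + u'v/c²):
u = (0.733 + 0.497) / (1 + 0.733·0.497) = 1.2300/1.3642 = 0.9016
Converting back: u = 0.9016 × 3.00 × 10^8 m/s.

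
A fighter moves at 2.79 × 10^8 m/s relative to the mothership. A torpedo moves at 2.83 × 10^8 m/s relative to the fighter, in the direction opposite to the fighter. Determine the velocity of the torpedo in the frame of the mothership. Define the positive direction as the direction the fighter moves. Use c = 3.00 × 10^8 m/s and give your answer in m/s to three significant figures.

In units of c (dividing by 3.00 × 10^8 m/s): v = 0.930, u' = -0.943.
u = (u' + v)/(1 + u'v/c²):
u = (-0.943 + 0.930) / (1 + (-0.943)·0.930) = -0.0133/0.1227 = -0.1087
(Galilean addition would give -0.013c.)
Converting back: u = -0.1087 × 3.00 × 10^8 m/s.

-3.26 × 10^7 m/s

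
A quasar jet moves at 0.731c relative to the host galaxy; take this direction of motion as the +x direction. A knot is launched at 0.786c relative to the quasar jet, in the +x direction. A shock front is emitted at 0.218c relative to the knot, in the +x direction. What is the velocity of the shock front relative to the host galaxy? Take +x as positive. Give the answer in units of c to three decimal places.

0.976c

Apply u = (u' + v)/(1 + u'v/c²) successively, working outward toward the host galaxy.
Start: velocity of the quasar jet relative to the host galaxy = 0.7310c.
Compose with the knot (u' = 0.786 in the quasar jet frame): u_1 = (0.786 + 0.731) / (1 + 0.786·0.731) = 1.5170/1.5746 = 0.9634.
Compose with the shock front (u' = 0.218 in the knot frame): u_2 = (0.218 + 0.963) / (1 + 0.218·0.963) = 1.1814/1.2100 = 0.9764.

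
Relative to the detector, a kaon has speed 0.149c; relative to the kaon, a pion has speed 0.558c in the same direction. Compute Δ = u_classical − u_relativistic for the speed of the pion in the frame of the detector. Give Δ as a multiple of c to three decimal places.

Δ = 0.054c

Galilean: u_cl = 0.558 + 0.149 = 0.7070.
Relativistic: u_rel = (0.558 + 0.149) / (1 + 0.558·0.149) = 0.7070/1.0831 = 0.6527.
Δ = 0.7070 − 0.6527 = 0.0543.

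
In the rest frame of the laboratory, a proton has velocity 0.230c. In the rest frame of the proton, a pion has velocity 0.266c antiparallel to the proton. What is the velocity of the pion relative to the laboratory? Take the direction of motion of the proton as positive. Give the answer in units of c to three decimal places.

With v = 0.230 and u' = -0.266 (in units of c),
u = (u' + v)/(1 + u'v/c²):
u = (-0.266 + 0.230) / (1 + (-0.266)·0.230) = -0.0360/0.9388 = -0.0383
(Galilean addition would give -0.036c.)

-0.038c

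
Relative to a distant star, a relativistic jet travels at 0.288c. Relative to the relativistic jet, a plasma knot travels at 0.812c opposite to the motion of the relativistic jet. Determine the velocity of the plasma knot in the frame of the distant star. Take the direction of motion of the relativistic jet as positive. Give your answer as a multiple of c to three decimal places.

-0.684c

With v = 0.288 and u' = -0.812 (in units of c),
u = (u' + v)/(1 + u'v/c²):
u = (-0.812 + 0.288) / (1 + (-0.812)·0.288) = -0.5240/0.7661 = -0.6839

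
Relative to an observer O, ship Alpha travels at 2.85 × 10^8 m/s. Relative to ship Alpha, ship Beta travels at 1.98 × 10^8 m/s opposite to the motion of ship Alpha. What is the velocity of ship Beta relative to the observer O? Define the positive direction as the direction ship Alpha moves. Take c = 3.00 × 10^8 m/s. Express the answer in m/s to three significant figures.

In units of c (dividing by 3.00 × 10^8 m/s): v = 0.950, u' = -0.660.
u = (u' + v)/(1 + u'v/c²):
u = (-0.660 + 0.950) / (1 + (-0.660)·0.950) = 0.2900/0.3730 = 0.7775
(Galilean addition would give +0.290c.)
Converting back: u = 0.7775 × 3.00 × 10^8 m/s.

+2.33 × 10^8 m/s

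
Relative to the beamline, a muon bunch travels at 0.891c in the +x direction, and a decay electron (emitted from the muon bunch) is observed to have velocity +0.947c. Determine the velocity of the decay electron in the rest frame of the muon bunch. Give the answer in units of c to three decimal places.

Invert the composition law: u' = (u − v)/(1 − uv/c²).
u' = (0.947 − 0.891) / (1 − (0.947)(0.891)) = 0.0560/0.1562 = 0.3585.

+0.358c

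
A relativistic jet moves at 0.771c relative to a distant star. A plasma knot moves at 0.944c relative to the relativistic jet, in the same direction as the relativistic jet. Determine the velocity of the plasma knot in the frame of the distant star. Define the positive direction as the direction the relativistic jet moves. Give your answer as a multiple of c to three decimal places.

0.993c

With v = 0.771 and u' = 0.944 (in units of c),
u = (u' + v)/(1 + u'v/c²):
u = (0.944 + 0.771) / (1 + 0.944·0.771) = 1.7150/1.7278 = 0.9926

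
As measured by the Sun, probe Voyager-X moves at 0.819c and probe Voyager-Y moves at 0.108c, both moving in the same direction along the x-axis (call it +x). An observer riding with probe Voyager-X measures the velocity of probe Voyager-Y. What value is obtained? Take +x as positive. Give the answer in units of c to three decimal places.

β_A = 0.819, β_B = 0.108.
Transform to A's frame with the inverse velocity-addition law: u' = (u − v)/(1 − uv/c²), taking u = β_B and v = β_A.
u' = (0.108 − 0.819) / (1 − (0.819)(0.108)) = -0.7110/0.9115 = -0.7800.

-0.780c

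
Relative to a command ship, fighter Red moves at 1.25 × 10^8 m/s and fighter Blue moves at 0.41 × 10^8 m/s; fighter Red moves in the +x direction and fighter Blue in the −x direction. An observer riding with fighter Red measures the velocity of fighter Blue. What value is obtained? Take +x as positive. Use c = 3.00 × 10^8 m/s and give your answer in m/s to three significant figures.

β_A = 0.417, β_B = -0.137 (dividing each by c = 3.00 × 10^8 m/s).
Transform to A's frame with the inverse velocity-addition law: u' = (u − v)/(1 − uv/c²), taking u = β_B and v = β_A.
u' = (-0.137 − 0.417) / (1 − (0.417)(-0.137)) = -0.5533/1.0569 = -0.5235.
u' = -0.5235 × 3.00 × 10^8 m/s.

-1.57 × 10^8 m/s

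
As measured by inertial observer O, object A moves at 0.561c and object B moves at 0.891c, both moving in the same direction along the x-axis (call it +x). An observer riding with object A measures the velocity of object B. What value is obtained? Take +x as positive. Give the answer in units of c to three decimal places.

β_A = 0.561, β_B = 0.891.
Transform to A's frame with the inverse velocity-addition law: u' = (u − v)/(1 − uv/c²), taking u = β_B and v = β_A.
u' = (0.891 − 0.561) / (1 − (0.561)(0.891)) = 0.3300/0.5001 = 0.6598.

+0.660c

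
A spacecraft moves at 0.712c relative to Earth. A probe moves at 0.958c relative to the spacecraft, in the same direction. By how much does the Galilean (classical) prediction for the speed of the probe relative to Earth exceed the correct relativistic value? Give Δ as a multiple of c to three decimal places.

Δ = 0.677c

Galilean: u_cl = 0.958 + 0.712 = 1.6700.
Relativistic: u_rel = (0.958 + 0.712) / (1 + 0.958·0.712) = 1.6700/1.6821 = 0.9928.
Δ = 1.6700 − 0.9928 = 0.6772.
(The classical prediction exceeds c; the relativistic result does not.)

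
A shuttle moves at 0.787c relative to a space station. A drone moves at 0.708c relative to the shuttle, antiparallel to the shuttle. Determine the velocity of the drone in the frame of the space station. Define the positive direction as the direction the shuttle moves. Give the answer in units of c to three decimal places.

+0.178c

With v = 0.787 and u' = -0.708 (in units of c),
u = (u' + v)/(1 + u'v/c²):
u = (-0.708 + 0.787) / (1 + (-0.708)·0.787) = 0.0790/0.4428 = 0.1784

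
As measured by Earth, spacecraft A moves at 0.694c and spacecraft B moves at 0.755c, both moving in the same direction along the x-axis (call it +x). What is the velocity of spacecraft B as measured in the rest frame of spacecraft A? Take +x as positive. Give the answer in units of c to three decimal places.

+0.128c

β_A = 0.694, β_B = 0.755.
Transform to A's frame with the inverse velocity-addition law: u' = (u − v)/(1 − uv/c²), taking u = β_B and v = β_A.
u' = (0.755 − 0.694) / (1 − (0.694)(0.755)) = 0.0610/0.4760 = 0.1281.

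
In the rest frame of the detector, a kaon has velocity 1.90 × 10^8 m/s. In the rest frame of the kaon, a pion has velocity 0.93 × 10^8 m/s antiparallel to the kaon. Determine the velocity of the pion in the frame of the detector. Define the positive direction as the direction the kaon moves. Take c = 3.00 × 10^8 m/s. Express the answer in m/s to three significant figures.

In units of c (dividing by 3.00 × 10^8 m/s): v = 0.633, u' = -0.310.
u = (u' + v)/(1 + u'v/c²):
u = (-0.310 + 0.633) / (1 + (-0.310)·0.633) = 0.3233/0.8037 = 0.4023
(Galilean addition would give +0.323c.)
Converting back: u = 0.4023 × 3.00 × 10^8 m/s.

+1.21 × 10^8 m/s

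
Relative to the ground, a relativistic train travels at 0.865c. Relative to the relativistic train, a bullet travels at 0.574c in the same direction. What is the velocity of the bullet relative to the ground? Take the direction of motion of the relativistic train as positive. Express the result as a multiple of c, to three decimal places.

With v = 0.865 and u' = 0.574 (in units of c),
u = (u' + v)/(1 + u'v/c²):
u = (0.574 + 0.865) / (1 + 0.574·0.865) = 1.4390/1.4965 = 0.9616
(Galilean addition would give +1.439c, exceeding c.)

0.962c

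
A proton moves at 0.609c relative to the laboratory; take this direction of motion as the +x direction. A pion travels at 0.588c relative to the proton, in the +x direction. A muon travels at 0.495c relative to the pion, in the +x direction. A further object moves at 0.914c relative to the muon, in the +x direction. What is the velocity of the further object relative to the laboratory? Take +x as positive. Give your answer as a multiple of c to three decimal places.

0.998c

Apply u = (u' + v)/(1 + u'v/c²) successively, working outward toward the laboratory.
Start: velocity of the proton relative to the laboratory = 0.6090c.
Compose with the pion (u' = 0.588 in the proton frame): u_1 = (0.588 + 0.609) / (1 + 0.588·0.609) = 1.1970/1.3581 = 0.8814.
Compose with the muon (u' = 0.495 in the pion frame): u_2 = (0.495 + 0.881) / (1 + 0.495·0.881) = 1.3764/1.4363 = 0.9583.
Compose with the further object (u' = 0.914 in the muon frame): u_3 = (0.914 + 0.958) / (1 + 0.914·0.958) = 1.8723/1.8759 = 0.9981.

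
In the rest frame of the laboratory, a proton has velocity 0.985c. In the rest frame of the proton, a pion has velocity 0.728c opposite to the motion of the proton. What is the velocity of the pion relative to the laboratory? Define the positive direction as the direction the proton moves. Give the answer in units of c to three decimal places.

With v = 0.985 and u' = -0.728 (in units of c),
u = (u' + v)/(1 + u'v/c²):
u = (-0.728 + 0.985) / (1 + (-0.728)·0.985) = 0.2570/0.2829 = 0.9084

+0.908c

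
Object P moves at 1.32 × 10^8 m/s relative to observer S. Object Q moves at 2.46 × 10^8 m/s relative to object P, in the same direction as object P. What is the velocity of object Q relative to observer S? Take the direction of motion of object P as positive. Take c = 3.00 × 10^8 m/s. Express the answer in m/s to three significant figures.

2.78 × 10^8 m/s

In units of c (dividing by 3.00 × 10^8 m/s): v = 0.440, u' = 0.820.
u = (u' + v)/(1 + u'v/c²):
u = (0.820 + 0.440) / (1 + 0.820·0.440) = 1.2600/1.3608 = 0.9259
(Galilean addition would give +1.260c, exceeding c.)
Converting back: u = 0.9259 × 3.00 × 10^8 m/s.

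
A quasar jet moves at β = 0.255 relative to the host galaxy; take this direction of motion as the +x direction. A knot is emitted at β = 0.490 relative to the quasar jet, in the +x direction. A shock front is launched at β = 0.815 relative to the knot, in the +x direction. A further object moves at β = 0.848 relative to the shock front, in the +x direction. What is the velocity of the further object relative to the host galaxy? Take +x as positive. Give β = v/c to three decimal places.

β = 0.997

Apply u = (u' + v)/(1 + u'v/c²) successively, working outward toward the host galaxy.
Start: velocity of the quasar jet relative to the host galaxy = 0.2550c.
Compose with the knot (u' = 0.490 in the quasar jet frame): u_1 = (0.490 + 0.255) / (1 + 0.490·0.255) = 0.7450/1.1249 = 0.6623.
Compose with the shock front (u' = 0.815 in the knot frame): u_2 = (0.815 + 0.662) / (1 + 0.815·0.662) = 1.4773/1.5397 = 0.9594.
Compose with the further object (u' = 0.848 in the shock front frame): u_3 = (0.848 + 0.959) / (1 + 0.848·0.959) = 1.8074/1.8136 = 0.9966.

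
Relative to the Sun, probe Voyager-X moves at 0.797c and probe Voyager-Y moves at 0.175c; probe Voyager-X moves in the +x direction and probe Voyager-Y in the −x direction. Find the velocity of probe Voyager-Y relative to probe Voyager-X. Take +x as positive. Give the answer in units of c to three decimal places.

-0.853c

β_A = 0.797, β_B = -0.175.
Transform to A's frame with the inverse velocity-addition law: u' = (u − v)/(1 − uv/c²), taking u = β_B and v = β_A.
u' = (-0.175 − 0.797) / (1 − (0.797)(-0.175)) = -0.9720/1.1395 = -0.8530.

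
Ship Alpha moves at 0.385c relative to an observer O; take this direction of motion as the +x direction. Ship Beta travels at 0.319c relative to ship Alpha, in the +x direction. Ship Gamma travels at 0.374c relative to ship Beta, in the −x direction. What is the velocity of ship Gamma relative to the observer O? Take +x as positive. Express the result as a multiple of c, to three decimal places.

+0.330c

Apply u = (u' + v)/(1 + u'v/c²) successively, working outward toward the observer O.
Start: velocity of ship Alpha relative to the observer O = 0.3850c.
Compose with ship Beta (u' = 0.319 in ship Alpha frame): u_1 = (0.319 + 0.385) / (1 + 0.319·0.385) = 0.7040/1.1228 = 0.6270.
Compose with ship Gamma (u' = -0.374 in ship Beta frame): u_2 = (-0.374 + 0.627) / (1 + (-0.374)·0.627) = 0.2530/0.7655 = 0.3305.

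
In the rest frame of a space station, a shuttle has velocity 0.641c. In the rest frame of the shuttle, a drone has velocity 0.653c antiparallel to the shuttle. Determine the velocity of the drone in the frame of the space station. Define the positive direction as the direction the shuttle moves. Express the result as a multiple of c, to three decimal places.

-0.021c

With v = 0.641 and u' = -0.653 (in units of c),
u = (u' + v)/(1 + u'v/c²):
u = (-0.653 + 0.641) / (1 + (-0.653)·0.641) = -0.0120/0.5814 = -0.0206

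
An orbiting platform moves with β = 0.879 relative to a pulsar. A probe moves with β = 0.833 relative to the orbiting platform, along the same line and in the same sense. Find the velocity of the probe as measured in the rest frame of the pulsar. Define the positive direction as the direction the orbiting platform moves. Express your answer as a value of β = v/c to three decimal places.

With v = 0.879 and u' = 0.833 (in units of c),
u = (u' + v)/(1 + u'v/c²):
u = (0.833 + 0.879) / (1 + 0.833·0.879) = 1.7120/1.7322 = 0.9883

β = 0.988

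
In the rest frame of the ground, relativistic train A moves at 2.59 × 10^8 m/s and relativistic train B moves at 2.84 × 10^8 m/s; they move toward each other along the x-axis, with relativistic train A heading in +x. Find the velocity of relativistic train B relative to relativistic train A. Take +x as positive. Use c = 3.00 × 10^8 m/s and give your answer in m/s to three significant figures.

β_A = 0.863, β_B = -0.947 (dividing each by c = 3.00 × 10^8 m/s).
Transform to A's frame with the inverse velocity-addition law: u' = (u − v)/(1 − uv/c²), taking u = β_B and v = β_A.
u' = (-0.947 − 0.863) / (1 − (0.863)(-0.947)) = -1.8100/1.8173 = -0.9960.
u' = -0.9960 × 3.00 × 10^8 m/s.

-2.99 × 10^8 m/s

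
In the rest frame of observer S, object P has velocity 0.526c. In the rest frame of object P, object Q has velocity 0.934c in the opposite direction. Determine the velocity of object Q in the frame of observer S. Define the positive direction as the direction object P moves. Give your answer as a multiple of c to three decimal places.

-0.802c

With v = 0.526 and u' = -0.934 (in units of c),
u = (u' + v)/(1 + u'v/c²):
u = (-0.934 + 0.526) / (1 + (-0.934)·0.526) = -0.4080/0.5087 = -0.8020
(Galilean addition would give -0.408c.)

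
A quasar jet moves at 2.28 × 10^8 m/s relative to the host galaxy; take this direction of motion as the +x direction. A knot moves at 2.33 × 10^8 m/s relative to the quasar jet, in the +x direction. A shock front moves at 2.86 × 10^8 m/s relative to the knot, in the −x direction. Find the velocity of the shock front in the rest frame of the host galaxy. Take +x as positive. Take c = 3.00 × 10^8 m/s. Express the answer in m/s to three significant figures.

Apply u = (u' + v)/(1 + u'v/c²) successively, working outward toward the host galaxy.
(Dividing each given speed by c = 3.00 × 10^8 m/s to work in units of c.)
Start: velocity of the quasar jet relative to the host galaxy = 0.7600c.
Compose with the knot (u' = 0.777 in the quasar jet frame): u_1 = (0.777 + 0.760) / (1 + 0.777·0.760) = 1.5367/1.5903 = 0.9663.
Compose with the shock front (u' = -0.953 in the knot frame): u_2 = (-0.953 + 0.966) / (1 + (-0.953)·0.966) = 0.0130/0.0788 = 0.1645.
So u = 0.1645 × 3.00 × 10^8 m/s.

+4.93 × 10^7 m/s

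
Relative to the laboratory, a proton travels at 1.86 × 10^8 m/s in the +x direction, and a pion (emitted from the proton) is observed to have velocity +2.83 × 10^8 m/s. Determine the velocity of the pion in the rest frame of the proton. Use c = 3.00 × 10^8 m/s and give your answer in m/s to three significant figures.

v = 0.620c, u = 0.943c.
Invert the composition law: u' = (u − v)/(1 − uv/c²).
u' = (0.943 − 0.620) / (1 − (0.943)(0.620)) = 0.3233/0.4151 = 0.7789.
u' = 0.7789 × 3.00 × 10^8 m/s.

+2.34 × 10^8 m/s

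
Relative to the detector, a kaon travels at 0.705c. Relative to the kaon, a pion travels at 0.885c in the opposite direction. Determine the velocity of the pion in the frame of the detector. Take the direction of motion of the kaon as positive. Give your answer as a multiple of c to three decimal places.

With v = 0.705 and u' = -0.885 (in units of c),
u = (u' + v)/(1 + u'v/c²):
u = (-0.885 + 0.705) / (1 + (-0.885)·0.705) = -0.1800/0.3761 = -0.4786

-0.479c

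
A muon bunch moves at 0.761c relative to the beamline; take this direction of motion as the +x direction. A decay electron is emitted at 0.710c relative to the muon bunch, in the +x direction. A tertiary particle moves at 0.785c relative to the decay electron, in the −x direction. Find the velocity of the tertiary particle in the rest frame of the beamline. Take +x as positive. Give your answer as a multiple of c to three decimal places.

+0.679c

Apply u = (u' + v)/(1 + u'v/c²) successively, working outward toward the beamline.
Start: velocity of the muon bunch relative to the beamline = 0.7610c.
Compose with the decay electron (u' = 0.710 in the muon bunch frame): u_1 = (0.710 + 0.761) / (1 + 0.710·0.761) = 1.4710/1.5403 = 0.9550.
Compose with the tertiary particle (u' = -0.785 in the decay electron frame): u_2 = (-0.785 + 0.955) / (1 + (-0.785)·0.955) = 0.1700/0.2503 = 0.6791.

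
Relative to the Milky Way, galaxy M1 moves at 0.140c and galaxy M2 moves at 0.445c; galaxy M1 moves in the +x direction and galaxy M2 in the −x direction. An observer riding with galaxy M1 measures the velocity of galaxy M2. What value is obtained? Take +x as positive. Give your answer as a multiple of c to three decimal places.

β_A = 0.140, β_B = -0.445.
Transform to A's frame with the inverse velocity-addition law: u' = (u − v)/(1 − uv/c²), taking u = β_B and v = β_A.
u' = (-0.445 − 0.140) / (1 − (0.140)(-0.445)) = -0.5850/1.0623 = -0.5507.

-0.551c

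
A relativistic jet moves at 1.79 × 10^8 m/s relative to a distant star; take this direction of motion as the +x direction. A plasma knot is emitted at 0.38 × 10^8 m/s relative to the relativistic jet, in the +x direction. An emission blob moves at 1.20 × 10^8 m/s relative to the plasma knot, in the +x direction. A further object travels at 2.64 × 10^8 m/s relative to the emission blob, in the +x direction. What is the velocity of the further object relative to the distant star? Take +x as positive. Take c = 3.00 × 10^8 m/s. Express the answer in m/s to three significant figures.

Apply u = (u' + v)/(1 + u'v/c²) successively, working outward toward the distant star.
(Dividing each given speed by c = 3.00 × 10^8 m/s to work in units of c.)
Start: velocity of the relativistic jet relative to the distant star = 0.5967c.
Compose with the plasma knot (u' = 0.127 in the relativistic jet frame): u_1 = (0.127 + 0.597) / (1 + 0.127·0.597) = 0.7233/1.0756 = 0.6725.
Compose with the emission blob (u' = 0.400 in the plasma knot frame): u_2 = (0.400 + 0.673) / (1 + 0.400·0.673) = 1.0725/1.2690 = 0.8452.
Compose with the further object (u' = 0.880 in the emission blob frame): u_3 = (0.880 + 0.845) / (1 + 0.880·0.845) = 1.7252/1.7437 = 0.9893.
So u = 0.9893 × 3.00 × 10^8 m/s.

2.97 × 10^8 m/s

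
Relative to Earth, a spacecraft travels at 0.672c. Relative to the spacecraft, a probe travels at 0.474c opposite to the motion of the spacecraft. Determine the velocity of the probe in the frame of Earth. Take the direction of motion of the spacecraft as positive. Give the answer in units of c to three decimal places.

With v = 0.672 and u' = -0.474 (in units of c),
u = (u' + v)/(1 + u'v/c²):
u = (-0.474 + 0.672) / (1 + (-0.474)·0.672) = 0.1980/0.6815 = 0.2905
(Galilean addition would give +0.198c.)

+0.291c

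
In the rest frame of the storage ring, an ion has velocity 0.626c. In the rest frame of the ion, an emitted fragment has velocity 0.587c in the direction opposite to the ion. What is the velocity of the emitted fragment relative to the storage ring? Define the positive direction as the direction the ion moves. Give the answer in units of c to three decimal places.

+0.062c

With v = 0.626 and u' = -0.587 (in units of c),
u = (u' + v)/(1 + u'v/c²):
u = (-0.587 + 0.626) / (1 + (-0.587)·0.626) = 0.0390/0.6325 = 0.0617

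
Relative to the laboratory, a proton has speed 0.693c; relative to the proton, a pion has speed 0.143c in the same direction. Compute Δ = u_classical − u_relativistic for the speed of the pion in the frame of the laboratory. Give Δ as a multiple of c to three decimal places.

Galilean: u_cl = 0.143 + 0.693 = 0.8360.
Relativistic: u_rel = (0.143 + 0.693) / (1 + 0.143·0.693) = 0.8360/1.0991 = 0.7606.
Δ = 0.8360 − 0.7606 = 0.0754.

Δ = 0.075c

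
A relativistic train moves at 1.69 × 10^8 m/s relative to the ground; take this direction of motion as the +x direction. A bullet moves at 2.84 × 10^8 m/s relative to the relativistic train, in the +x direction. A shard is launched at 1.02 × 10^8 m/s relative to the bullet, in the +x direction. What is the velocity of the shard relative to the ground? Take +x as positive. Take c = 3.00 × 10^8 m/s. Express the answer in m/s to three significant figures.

2.98 × 10^8 m/s

Apply u = (u' + v)/(1 + u'v/c²) successively, working outward toward the ground.
(Dividing each given speed by c = 3.00 × 10^8 m/s to work in units of c.)
Start: velocity of the relativistic train relative to the ground = 0.5633c.
Compose with the bullet (u' = 0.947 in the relativistic train frame): u_1 = (0.947 + 0.563) / (1 + 0.947·0.563) = 1.5100/1.5333 = 0.9848.
Compose with the shard (u' = 0.340 in the bullet frame): u_2 = (0.340 + 0.985) / (1 + 0.340·0.985) = 1.3248/1.3348 = 0.9925.
So u = 0.9925 × 3.00 × 10^8 m/s.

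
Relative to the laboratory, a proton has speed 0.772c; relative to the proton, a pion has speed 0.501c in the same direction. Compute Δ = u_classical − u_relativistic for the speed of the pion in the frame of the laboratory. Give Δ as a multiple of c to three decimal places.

Galilean: u_cl = 0.501 + 0.772 = 1.2730.
Relativistic: u_rel = (0.501 + 0.772) / (1 + 0.501·0.772) = 1.2730/1.3868 = 0.9180.
Δ = 1.2730 − 0.9180 = 0.3550.
(The classical prediction exceeds c; the relativistic result does not.)

Δ = 0.355c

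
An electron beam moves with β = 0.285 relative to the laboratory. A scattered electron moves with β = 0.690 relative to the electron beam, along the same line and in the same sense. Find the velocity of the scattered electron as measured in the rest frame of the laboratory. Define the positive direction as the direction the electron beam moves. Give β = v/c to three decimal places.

β = 0.815

With v = 0.285 and u' = 0.690 (in units of c),
u = (u' + v)/(1 + u'v/c²):
u = (0.690 + 0.285) / (1 + 0.690·0.285) = 0.9750/1.1966 = 0.8148
(Galilean addition would give +0.975c.)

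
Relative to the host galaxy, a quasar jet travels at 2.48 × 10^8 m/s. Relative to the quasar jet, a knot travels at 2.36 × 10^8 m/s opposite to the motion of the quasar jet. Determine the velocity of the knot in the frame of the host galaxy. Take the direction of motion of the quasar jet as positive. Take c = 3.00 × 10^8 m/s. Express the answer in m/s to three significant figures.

In units of c (dividing by 3.00 × 10^8 m/s): v = 0.827, u' = -0.787.
u = (u' + v)/(1 + u'v/c²):
u = (-0.787 + 0.827) / (1 + (-0.787)·0.827) = 0.0400/0.3497 = 0.1144
(Galilean addition would give +0.040c.)
Converting back: u = 0.1144 × 3.00 × 10^8 m/s.

+3.43 × 10^7 m/s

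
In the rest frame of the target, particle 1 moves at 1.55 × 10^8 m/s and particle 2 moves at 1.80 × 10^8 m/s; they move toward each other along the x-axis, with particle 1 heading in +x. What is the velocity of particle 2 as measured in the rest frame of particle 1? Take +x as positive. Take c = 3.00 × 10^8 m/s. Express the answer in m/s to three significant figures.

β_A = 0.517, β_B = -0.600 (dividing each by c = 3.00 × 10^8 m/s).
Transform to A's frame with the inverse velocity-addition law: u' = (u − v)/(1 − uv/c²), taking u = β_B and v = β_A.
u' = (-0.600 − 0.517) / (1 − (0.517)(-0.600)) = -1.1167/1.3100 = -0.8524.
u' = -0.8524 × 3.00 × 10^8 m/s.

-2.56 × 10^8 m/s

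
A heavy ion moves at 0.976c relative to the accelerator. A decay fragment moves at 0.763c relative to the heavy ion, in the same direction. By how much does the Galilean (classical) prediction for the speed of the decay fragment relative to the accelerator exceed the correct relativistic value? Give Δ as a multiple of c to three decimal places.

Δ = 0.742c

Galilean: u_cl = 0.763 + 0.976 = 1.7390.
Relativistic: u_rel = (0.763 + 0.976) / (1 + 0.763·0.976) = 1.7390/1.7447 = 0.9967.
Δ = 1.7390 − 0.9967 = 0.7423.
(The classical prediction exceeds c; the relativistic result does not.)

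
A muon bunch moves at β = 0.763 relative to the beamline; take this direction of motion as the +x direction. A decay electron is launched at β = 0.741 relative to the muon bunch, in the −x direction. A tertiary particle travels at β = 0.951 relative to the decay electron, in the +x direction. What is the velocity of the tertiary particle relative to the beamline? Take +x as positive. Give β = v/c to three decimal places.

β = +0.956

Apply u = (u' + v)/(1 + u'v/c²) successively, working outward toward the beamline.
Start: velocity of the muon bunch relative to the beamline = 0.7630c.
Compose with the decay electron (u' = -0.741 in the muon bunch frame): u_1 = (-0.741 + 0.763) / (1 + (-0.741)·0.763) = 0.0220/0.4346 = 0.0506.
Compose with the tertiary particle (u' = 0.951 in the decay electron frame): u_2 = (0.951 + 0.051) / (1 + 0.951·0.051) = 1.0016/1.0481 = 0.9556.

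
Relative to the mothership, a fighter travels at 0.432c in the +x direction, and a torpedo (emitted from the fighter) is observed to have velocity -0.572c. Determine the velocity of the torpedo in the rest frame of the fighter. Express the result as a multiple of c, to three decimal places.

Invert the composition law: u' = (u − v)/(1 − uv/c²).
u' = (-0.572 − 0.432) / (1 − (-0.572)(0.432)) = -1.0040/1.2471 = -0.8051.

-0.805c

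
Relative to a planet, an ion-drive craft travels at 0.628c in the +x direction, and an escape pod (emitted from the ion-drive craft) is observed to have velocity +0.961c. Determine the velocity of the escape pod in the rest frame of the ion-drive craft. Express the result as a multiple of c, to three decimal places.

+0.840c

Invert the composition law: u' = (u − v)/(1 − uv/c²).
u' = (0.961 − 0.628) / (1 − (0.961)(0.628)) = 0.3330/0.3965 = 0.8399.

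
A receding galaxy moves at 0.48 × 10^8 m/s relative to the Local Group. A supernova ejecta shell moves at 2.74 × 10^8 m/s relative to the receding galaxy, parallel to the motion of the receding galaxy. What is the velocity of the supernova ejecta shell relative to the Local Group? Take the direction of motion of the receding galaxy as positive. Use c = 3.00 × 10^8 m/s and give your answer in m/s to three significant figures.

In units of c (dividing by 3.00 × 10^8 m/s): v = 0.160, u' = 0.913.
u = (u' + v)/(1 + u'v/c²):
u = (0.913 + 0.160) / (1 + 0.913·0.160) = 1.0733/1.1461 = 0.9365
(Galilean addition would give +1.073c, exceeding c.)
Converting back: u = 0.9365 × 3.00 × 10^8 m/s.

2.81 × 10^8 m/s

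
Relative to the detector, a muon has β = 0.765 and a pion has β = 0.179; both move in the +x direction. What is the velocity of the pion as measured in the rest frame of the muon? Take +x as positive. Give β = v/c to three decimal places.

β = -0.679

β_A = 0.765, β_B = 0.179.
Transform to A's frame with the inverse velocity-addition law: u' = (u − v)/(1 − uv/c²), taking u = β_B and v = β_A.
u' = (0.179 − 0.765) / (1 − (0.765)(0.179)) = -0.5860/0.8631 = -0.6790.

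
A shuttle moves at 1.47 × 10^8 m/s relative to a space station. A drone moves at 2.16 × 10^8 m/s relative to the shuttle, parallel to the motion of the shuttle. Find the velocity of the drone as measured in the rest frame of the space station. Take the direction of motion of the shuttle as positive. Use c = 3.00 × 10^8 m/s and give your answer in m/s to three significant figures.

2.68 × 10^8 m/s

In units of c (dividing by 3.00 × 10^8 m/s): v = 0.490, u' = 0.720.
u = (u' + v)/(1 + u'v/c²):
u = (0.720 + 0.490) / (1 + 0.720·0.490) = 1.2100/1.3528 = 0.8944
Converting back: u = 0.8944 × 3.00 × 10^8 m/s.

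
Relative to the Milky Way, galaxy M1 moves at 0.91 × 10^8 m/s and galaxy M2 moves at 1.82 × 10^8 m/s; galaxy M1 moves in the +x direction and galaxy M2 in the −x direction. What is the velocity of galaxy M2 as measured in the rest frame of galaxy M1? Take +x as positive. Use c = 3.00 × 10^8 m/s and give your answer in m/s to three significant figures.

β_A = 0.303, β_B = -0.607 (dividing each by c = 3.00 × 10^8 m/s).
Transform to A's frame with the inverse velocity-addition law: u' = (u − v)/(1 − uv/c²), taking u = β_B and v = β_A.
u' = (-0.607 − 0.303) / (1 − (0.303)(-0.607)) = -0.9100/1.1840 = -0.7686.
u' = -0.7686 × 3.00 × 10^8 m/s.

-2.31 × 10^8 m/s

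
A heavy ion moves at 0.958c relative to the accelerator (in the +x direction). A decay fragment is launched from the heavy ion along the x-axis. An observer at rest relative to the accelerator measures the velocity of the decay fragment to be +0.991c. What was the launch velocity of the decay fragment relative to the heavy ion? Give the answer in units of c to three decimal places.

Invert the composition law: u' = (u − v)/(1 − uv/c²).
u' = (0.991 − 0.958) / (1 − (0.991)(0.958)) = 0.0330/0.0506 = 0.6519.

+0.652c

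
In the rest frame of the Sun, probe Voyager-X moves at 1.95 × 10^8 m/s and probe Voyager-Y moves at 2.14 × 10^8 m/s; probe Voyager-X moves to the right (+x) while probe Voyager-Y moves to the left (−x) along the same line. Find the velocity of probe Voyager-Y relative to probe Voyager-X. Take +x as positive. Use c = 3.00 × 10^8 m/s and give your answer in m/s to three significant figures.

-2.79 × 10^8 m/s

β_A = 0.650, β_B = -0.713 (dividing each by c = 3.00 × 10^8 m/s).
Transform to A's frame with the inverse velocity-addition law: u' = (u − v)/(1 − uv/c²), taking u = β_B and v = β_A.
u' = (-0.713 − 0.650) / (1 − (0.650)(-0.713)) = -1.3633/1.4637 = -0.9315.
u' = -0.9315 × 3.00 × 10^8 m/s.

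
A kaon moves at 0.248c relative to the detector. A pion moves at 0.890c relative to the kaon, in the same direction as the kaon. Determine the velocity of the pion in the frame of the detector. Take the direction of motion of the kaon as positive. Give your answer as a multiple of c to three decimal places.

With v = 0.248 and u' = 0.890 (in units of c),
u = (u' + v)/(1 + u'v/c²):
u = (0.890 + 0.248) / (1 + 0.890·0.248) = 1.1380/1.2207 = 0.9322
(Galilean addition would give +1.138c, exceeding c.)

0.932c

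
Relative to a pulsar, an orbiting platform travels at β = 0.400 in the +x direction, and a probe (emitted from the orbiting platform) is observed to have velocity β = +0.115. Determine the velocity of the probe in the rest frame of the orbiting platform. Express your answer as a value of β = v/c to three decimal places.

Invert the composition law: u' = (u − v)/(1 − uv/c²).
u' = (0.115 − 0.400) / (1 − (0.115)(0.400)) = -0.2850/0.9540 = -0.2987.

β = -0.299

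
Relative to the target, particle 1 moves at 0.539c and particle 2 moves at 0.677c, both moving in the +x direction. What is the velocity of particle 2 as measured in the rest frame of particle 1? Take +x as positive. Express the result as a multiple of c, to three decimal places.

β_A = 0.539, β_B = 0.677.
Transform to A's frame with the inverse velocity-addition law: u' = (u − v)/(1 − uv/c²), taking u = β_B and v = β_A.
u' = (0.677 − 0.539) / (1 − (0.539)(0.677)) = 0.1380/0.6351 = 0.2173.

+0.217c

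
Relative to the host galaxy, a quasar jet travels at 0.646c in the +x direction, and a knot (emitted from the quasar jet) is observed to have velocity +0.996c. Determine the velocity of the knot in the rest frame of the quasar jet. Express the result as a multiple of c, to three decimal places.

+0.982c

Invert the composition law: u' = (u − v)/(1 − uv/c²).
u' = (0.996 − 0.646) / (1 − (0.996)(0.646)) = 0.3500/0.3566 = 0.9815.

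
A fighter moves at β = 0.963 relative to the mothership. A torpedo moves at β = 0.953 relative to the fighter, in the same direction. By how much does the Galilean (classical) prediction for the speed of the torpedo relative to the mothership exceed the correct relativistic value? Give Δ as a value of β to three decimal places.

Galilean: u_cl = 0.953 + 0.963 = 1.9160.
Relativistic: u_rel = (0.953 + 0.963) / (1 + 0.953·0.963) = 1.9160/1.9177 = 0.9991.
Δ = 1.9160 − 0.9991 = 0.9169.
(The classical prediction exceeds c; the relativistic result does not.)

Δ = 0.917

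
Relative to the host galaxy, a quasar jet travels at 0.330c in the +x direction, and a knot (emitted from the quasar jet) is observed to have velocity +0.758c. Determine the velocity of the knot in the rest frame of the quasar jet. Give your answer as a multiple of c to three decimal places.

Invert the composition law: u' = (u − v)/(1 − uv/c²).
u' = (0.758 − 0.330) / (1 − (0.758)(0.330)) = 0.4280/0.7499 = 0.5708.

+0.571c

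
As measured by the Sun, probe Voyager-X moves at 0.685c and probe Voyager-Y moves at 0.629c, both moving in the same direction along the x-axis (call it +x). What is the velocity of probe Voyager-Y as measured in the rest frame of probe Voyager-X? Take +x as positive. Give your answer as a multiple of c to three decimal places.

-0.098c

β_A = 0.685, β_B = 0.629.
Transform to A's frame with the inverse velocity-addition law: u' = (u − v)/(1 − uv/c²), taking u = β_B and v = β_A.
u' = (0.629 − 0.685) / (1 − (0.685)(0.629)) = -0.0560/0.5691 = -0.0984.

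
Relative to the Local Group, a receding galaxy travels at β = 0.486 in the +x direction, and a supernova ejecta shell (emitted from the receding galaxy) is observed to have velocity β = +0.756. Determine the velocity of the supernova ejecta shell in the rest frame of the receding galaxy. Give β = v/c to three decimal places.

β = +0.427

Invert the composition law: u' = (u − v)/(1 − uv/c²).
u' = (0.756 − 0.486) / (1 − (0.756)(0.486)) = 0.2700/0.6326 = 0.4268.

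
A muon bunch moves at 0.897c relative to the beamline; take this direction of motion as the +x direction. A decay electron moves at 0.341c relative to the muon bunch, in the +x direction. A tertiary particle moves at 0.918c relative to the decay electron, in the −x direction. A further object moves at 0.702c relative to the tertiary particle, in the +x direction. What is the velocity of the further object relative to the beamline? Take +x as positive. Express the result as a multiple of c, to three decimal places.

+0.803c

Apply u = (u' + v)/(1 + u'v/c²) successively, working outward toward the beamline.
Start: velocity of the muon bunch relative to the beamline = 0.8970c.
Compose with the decay electron (u' = 0.341 in the muon bunch frame): u_1 = (0.341 + 0.897) / (1 + 0.341·0.897) = 1.2380/1.3059 = 0.9480.
Compose with the tertiary particle (u' = -0.918 in the decay electron frame): u_2 = (-0.918 + 0.948) / (1 + (-0.918)·0.948) = 0.0300/0.1297 = 0.2314.
Compose with the further object (u' = 0.702 in the tertiary particle frame): u_3 = (0.702 + 0.231) / (1 + 0.702·0.231) = 0.9334/1.1625 = 0.8030.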